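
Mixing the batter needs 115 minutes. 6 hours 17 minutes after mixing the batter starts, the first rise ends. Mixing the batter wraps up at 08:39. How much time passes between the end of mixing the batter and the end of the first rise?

Mixing the batter starts at 08:39 − 115 min = 06:44.
The first rise ends at 06:44 + 377 min = 13:01.
From 08:39 to 13:01 is 4 h 22 min.

4 h 22 min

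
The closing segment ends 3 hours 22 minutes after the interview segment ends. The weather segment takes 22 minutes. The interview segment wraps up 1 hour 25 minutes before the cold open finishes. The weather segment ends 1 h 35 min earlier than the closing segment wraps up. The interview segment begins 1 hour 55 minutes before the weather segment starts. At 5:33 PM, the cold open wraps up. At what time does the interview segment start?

The interview segment ends at 5:33 PM − 85 min = 4:08 PM.
The closing segment ends at 4:08 PM + 202 min = 7:30 PM.
The weather segment ends at 7:30 PM − 95 min = 5:55 PM.
The weather segment starts at 5:55 PM − 22 min = 5:33 PM.
The interview segment starts at 5:33 PM − 115 min = 3:38 PM.

3:38 PM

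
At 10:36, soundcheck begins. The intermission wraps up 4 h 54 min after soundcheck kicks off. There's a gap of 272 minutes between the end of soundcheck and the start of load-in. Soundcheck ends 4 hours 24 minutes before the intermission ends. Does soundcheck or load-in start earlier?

The intermission ends at 10:36 + 294 min = 15:30.
Soundcheck ends at 15:30 − 264 min = 11:06.
Load-in starts at 11:06 + 272 min = 15:38.
Soundcheck starts at 10:36 and load-in starts at 15:38, so soundcheck is first.

soundcheck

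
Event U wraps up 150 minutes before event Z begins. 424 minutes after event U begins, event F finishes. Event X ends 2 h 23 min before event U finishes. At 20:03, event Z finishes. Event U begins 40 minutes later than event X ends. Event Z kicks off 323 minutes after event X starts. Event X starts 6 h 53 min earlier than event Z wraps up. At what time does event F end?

Event X starts at 20:03 − 413 min = 13:10.
Event Z starts at 13:10 + 323 min = 18:33.
Event U ends at 18:33 − 150 min = 16:03.
Event X ends at 16:03 − 143 min = 13:40.
Event U starts at 13:40 + 40 min = 14:20.
Event F ends at 14:20 + 424 min = 21:24.

21:24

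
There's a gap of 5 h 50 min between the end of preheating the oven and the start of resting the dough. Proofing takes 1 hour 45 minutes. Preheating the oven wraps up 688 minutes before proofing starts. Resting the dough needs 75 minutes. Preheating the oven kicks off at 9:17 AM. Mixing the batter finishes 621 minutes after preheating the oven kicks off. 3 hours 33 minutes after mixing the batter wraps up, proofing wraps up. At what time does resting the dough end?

Mixing the batter ends at 9:17 AM + 621 min = 7:38 PM.
Proofing ends at 7:38 PM + 213 min = 11:11 PM.
Proofing starts at 11:11 PM − 105 min = 9:26 PM.
Preheating the oven ends at 9:26 PM − 688 min = 9:58 AM.
Resting the dough starts at 9:58 AM + 350 min = 3:48 PM.
Resting the dough ends at 3:48 PM + 75 min = 5:03 PM.

5:03 PM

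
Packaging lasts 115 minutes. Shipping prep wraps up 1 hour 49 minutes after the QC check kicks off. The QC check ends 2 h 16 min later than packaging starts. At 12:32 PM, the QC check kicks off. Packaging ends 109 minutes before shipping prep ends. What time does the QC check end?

12:53 PM

Shipping prep ends at 12:32 PM + 109 min = 2:21 PM.
Packaging ends at 2:21 PM − 109 min = 12:32 PM.
Packaging starts at 12:32 PM − 115 min = 10:37 AM.
The QC check ends at 10:37 AM + 136 min = 12:53 PM.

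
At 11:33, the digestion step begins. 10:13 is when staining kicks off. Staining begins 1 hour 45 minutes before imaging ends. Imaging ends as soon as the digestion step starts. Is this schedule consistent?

Imaging ends at 11:33.
Staining starts at 11:33 − 105 min = 09:48.
But staining is also said to start at 10:13 — a 25-minute conflict.

No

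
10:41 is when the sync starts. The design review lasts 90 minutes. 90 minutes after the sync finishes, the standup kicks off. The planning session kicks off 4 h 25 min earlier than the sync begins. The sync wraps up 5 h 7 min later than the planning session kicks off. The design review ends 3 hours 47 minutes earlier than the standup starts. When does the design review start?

07:36

The planning session starts at 10:41 − 265 min = 06:16.
The sync ends at 06:16 + 307 min = 11:23.
The standup starts at 11:23 + 90 min = 12:53.
The design review ends at 12:53 − 227 min = 09:06.
The design review starts at 09:06 − 90 min = 07:36.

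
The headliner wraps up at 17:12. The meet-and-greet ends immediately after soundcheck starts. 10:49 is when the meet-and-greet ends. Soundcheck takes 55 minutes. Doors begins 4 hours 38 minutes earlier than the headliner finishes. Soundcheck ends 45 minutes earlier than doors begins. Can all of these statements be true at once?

Doors starts at 17:12 − 278 min = 12:34.
Soundcheck ends at 12:34 − 45 min = 11:49.
Soundcheck starts at 11:49 − 55 min = 10:54.
So the meet-and-greet ends at 10:54.
But the meet-and-greet is also said to end at 10:49 — a 5-minute conflict.

No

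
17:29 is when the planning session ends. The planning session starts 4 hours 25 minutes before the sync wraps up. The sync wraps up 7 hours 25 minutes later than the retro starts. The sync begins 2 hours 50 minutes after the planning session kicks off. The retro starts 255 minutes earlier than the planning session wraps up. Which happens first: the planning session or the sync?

the planning session

The retro starts at 17:29 − 255 min = 13:14.
The sync ends at 13:14 + 445 min = 20:39.
The planning session starts at 20:39 − 265 min = 16:14.
The sync starts at 16:14 + 170 min = 19:04.
The planning session starts at 16:14 and the sync starts at 19:04, so the planning session is first.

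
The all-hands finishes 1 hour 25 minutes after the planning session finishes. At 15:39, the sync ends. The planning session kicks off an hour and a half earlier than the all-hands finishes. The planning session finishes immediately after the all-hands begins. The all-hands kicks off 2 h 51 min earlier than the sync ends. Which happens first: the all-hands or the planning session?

the planning session

The all-hands starts at 15:39 − 171 min = 12:48.
So the planning session ends at 12:48.
The all-hands ends at 12:48 + 85 min = 14:13.
The planning session starts at 14:13 − 90 min = 12:43.
The all-hands starts at 12:48 and the planning session starts at 12:43, so the planning session is first.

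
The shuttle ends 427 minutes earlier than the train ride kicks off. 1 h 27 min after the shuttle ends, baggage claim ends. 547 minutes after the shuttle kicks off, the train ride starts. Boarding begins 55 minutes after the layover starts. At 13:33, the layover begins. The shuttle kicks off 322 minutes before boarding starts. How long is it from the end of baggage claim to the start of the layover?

Boarding starts at 13:33 + 55 min = 14:28.
The shuttle starts at 14:28 − 322 min = 09:06.
The train ride starts at 09:06 + 547 min = 18:13.
The shuttle ends at 18:13 − 427 min = 11:06.
Baggage claim ends at 11:06 + 87 min = 12:33.
From 12:33 to 13:33 is 60 minutes.

60 minutes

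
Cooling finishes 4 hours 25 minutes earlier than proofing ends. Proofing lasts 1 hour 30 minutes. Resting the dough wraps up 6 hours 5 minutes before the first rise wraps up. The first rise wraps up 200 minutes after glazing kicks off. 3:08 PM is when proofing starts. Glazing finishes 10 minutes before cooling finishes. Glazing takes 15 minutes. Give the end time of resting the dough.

Proofing ends at 3:08 PM + 90 min = 4:38 PM.
Cooling ends at 4:38 PM − 265 min = 12:13 PM.
Glazing ends at 12:13 PM − 10 min = 12:03 PM.
Glazing starts at 12:03 PM − 15 min = 11:48 AM.
The first rise ends at 11:48 AM + 200 min = 3:08 PM.
Resting the dough ends at 3:08 PM − 365 min = 9:03 AM.

9:03 AM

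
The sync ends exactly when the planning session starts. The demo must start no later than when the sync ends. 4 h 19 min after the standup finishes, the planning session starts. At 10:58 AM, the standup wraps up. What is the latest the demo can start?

The planning session starts at 10:58 AM + 259 min = 3:17 PM.
So the sync ends at 3:17 PM.
The demo is bounded by the sync, so the latest it can start is 3:17 PM.

3:17 PM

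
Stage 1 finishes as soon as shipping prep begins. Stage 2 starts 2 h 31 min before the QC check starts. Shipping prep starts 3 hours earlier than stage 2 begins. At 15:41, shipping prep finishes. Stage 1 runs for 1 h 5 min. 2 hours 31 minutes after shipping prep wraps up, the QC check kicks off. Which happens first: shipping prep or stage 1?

stage 1

The QC check starts at 15:41 + 151 min = 18:12.
Stage 2 starts at 18:12 − 151 min = 15:41.
Shipping prep starts at 15:41 − 180 min = 12:41.
So stage 1 ends at 12:41.
Stage 1 starts at 12:41 − 65 min = 11:36.
Shipping prep starts at 12:41 and stage 1 starts at 11:36, so stage 1 is first.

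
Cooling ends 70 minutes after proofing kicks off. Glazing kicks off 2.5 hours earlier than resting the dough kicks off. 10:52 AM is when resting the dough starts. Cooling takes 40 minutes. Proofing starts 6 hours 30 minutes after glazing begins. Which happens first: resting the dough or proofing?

resting the dough

Glazing starts at 10:52 AM − 150 min = 8:22 AM.
Proofing starts at 8:22 AM + 390 min = 2:52 PM.
Resting the dough starts at 10:52 AM and proofing starts at 2:52 PM, so resting the dough is first.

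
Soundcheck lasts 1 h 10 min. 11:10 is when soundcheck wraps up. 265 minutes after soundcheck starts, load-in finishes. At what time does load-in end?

14:25

Soundcheck starts at 11:10 − 70 min = 10:00.
Load-in ends at 10:00 + 265 min = 14:25.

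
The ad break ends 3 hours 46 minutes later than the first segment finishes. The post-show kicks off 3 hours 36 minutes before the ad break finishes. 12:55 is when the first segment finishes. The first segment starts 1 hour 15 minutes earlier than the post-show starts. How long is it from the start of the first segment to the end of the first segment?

The ad break ends at 12:55 + 226 min = 16:41.
The post-show starts at 16:41 − 216 min = 13:05.
The first segment starts at 13:05 − 75 min = 11:50.
From 11:50 to 12:55 is 65 minutes.

65 minutes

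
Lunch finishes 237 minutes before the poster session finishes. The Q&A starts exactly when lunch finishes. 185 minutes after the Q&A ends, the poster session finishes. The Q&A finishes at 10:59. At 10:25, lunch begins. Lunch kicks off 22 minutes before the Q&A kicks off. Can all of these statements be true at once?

The poster session ends at 10:59 + 185 min = 14:04.
Lunch ends at 14:04 − 237 min = 10:07.
So the Q&A starts at 10:07.
Lunch starts at 10:07 − 22 min = 09:45.
But lunch is also said to start at 10:25 — a 40-minute conflict.

No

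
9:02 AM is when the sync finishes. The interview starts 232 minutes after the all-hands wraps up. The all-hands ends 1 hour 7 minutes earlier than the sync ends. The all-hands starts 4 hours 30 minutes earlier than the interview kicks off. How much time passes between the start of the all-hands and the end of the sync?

1 hour 45 minutes

The all-hands ends at 9:02 AM − 67 min = 7:55 AM.
The interview starts at 7:55 AM + 232 min = 11:47 AM.
The all-hands starts at 11:47 AM − 270 min = 7:17 AM.
From 7:17 AM to 9:02 AM is 1 hour 45 minutes.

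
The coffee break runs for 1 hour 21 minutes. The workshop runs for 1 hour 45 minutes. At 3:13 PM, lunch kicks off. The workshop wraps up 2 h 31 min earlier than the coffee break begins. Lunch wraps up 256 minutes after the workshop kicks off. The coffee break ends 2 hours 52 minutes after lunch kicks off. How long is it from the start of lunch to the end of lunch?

The coffee break ends at 3:13 PM + 172 min = 6:05 PM.
The coffee break starts at 6:05 PM − 81 min = 4:44 PM.
The workshop ends at 4:44 PM − 151 min = 2:13 PM.
The workshop starts at 2:13 PM − 105 min = 12:28 PM.
Lunch ends at 12:28 PM + 256 min = 4:44 PM.
From 3:13 PM to 4:44 PM is 1 hour 31 minutes.

1 hour 31 minutes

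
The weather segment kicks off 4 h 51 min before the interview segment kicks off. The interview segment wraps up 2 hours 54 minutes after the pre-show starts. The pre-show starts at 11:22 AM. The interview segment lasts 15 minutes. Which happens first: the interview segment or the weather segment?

the weather segment

The interview segment ends at 11:22 AM + 174 min = 2:16 PM.
The interview segment starts at 2:16 PM − 15 min = 2:01 PM.
The weather segment starts at 2:01 PM − 291 min = 9:10 AM.
The interview segment starts at 2:01 PM and the weather segment starts at 9:10 AM, so the weather segment is first.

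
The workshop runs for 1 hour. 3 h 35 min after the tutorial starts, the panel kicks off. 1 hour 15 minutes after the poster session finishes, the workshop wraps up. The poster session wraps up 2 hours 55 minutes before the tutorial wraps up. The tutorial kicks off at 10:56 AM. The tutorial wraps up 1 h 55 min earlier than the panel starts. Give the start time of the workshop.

The panel starts at 10:56 AM + 215 min = 2:31 PM.
The tutorial ends at 2:31 PM − 115 min = 12:36 PM.
The poster session ends at 12:36 PM − 175 min = 9:41 AM.
The workshop ends at 9:41 AM + 75 min = 10:56 AM.
The workshop starts at 10:56 AM − 60 min = 9:56 AM.

9:56 AM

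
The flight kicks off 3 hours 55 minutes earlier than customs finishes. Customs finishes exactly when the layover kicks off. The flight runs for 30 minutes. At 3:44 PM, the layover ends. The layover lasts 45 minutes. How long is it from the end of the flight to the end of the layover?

4 h 10 min

The layover starts at 3:44 PM − 45 min = 2:59 PM.
So customs ends at 2:59 PM.
The flight starts at 2:59 PM − 235 min = 11:04 AM.
The flight ends at 11:04 AM + 30 min = 11:34 AM.
From 11:34 AM to 3:44 PM is 4 h 10 min.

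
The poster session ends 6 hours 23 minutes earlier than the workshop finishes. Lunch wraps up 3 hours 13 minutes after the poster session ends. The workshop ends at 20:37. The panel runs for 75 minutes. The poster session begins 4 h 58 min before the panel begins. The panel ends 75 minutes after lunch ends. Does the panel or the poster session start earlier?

The poster session ends at 20:37 − 383 min = 14:14.
Lunch ends at 14:14 + 193 min = 17:27.
The panel ends at 17:27 + 75 min = 18:42.
The panel starts at 18:42 − 75 min = 17:27.
The poster session starts at 17:27 − 298 min = 12:29.
The panel starts at 17:27 and the poster session starts at 12:29, so the poster session is first.

the poster session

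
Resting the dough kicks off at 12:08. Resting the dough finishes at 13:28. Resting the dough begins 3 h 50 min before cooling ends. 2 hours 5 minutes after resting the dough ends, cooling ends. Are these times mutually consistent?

Cooling ends at 13:28 + 125 min = 15:33.
Resting the dough starts at 15:33 − 230 min = 11:43.
But resting the dough is also said to start at 12:08 — a 25-minute conflict.

No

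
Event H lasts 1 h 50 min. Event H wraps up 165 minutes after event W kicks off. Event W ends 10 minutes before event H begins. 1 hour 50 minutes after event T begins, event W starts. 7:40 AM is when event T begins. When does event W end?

Event W starts at 7:40 AM + 110 min = 9:30 AM.
Event H ends at 9:30 AM + 165 min = 12:15 PM.
Event H starts at 12:15 PM − 110 min = 10:25 AM.
Event W ends at 10:25 AM − 10 min = 10:15 AM.

10:15 AM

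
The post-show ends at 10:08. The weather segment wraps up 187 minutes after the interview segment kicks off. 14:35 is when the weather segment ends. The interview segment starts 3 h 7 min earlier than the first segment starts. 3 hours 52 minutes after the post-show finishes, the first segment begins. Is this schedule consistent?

The first segment starts at 10:08 + 232 min = 14:00.
The interview segment starts at 14:00 − 187 min = 10:53.
The weather segment ends at 10:53 + 187 min = 14:00.
But the weather segment is also said to end at 14:35 — a 35-minute conflict.

No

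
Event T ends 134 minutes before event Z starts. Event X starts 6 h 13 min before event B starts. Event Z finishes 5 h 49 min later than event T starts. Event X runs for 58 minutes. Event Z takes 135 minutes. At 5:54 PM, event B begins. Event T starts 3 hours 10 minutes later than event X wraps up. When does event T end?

5:09 PM

Event X starts at 5:54 PM − 373 min = 11:41 AM.
Event X ends at 11:41 AM + 58 min = 12:39 PM.
Event T starts at 12:39 PM + 190 min = 3:49 PM.
Event Z ends at 3:49 PM + 349 min = 9:38 PM.
Event Z starts at 9:38 PM − 135 min = 7:23 PM.
Event T ends at 7:23 PM − 134 min = 5:09 PM.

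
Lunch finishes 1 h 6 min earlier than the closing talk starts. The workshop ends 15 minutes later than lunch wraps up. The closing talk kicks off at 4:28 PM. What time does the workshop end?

3:37 PM

Lunch ends at 4:28 PM − 66 min = 3:22 PM.
The workshop ends at 3:22 PM + 15 min = 3:37 PM.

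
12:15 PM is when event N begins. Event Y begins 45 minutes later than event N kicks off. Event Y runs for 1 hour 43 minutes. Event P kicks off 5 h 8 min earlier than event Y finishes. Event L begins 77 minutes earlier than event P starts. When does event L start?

Event Y starts at 12:15 PM + 45 min = 1:00 PM.
Event Y ends at 1:00 PM + 103 min = 2:43 PM.
Event P starts at 2:43 PM − 308 min = 9:35 AM.
Event L starts at 9:35 AM − 77 min = 8:18 AM.

8:18 AM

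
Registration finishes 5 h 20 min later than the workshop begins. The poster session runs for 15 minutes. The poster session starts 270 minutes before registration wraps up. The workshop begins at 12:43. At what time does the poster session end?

Registration ends at 12:43 + 320 min = 18:03.
The poster session starts at 18:03 − 270 min = 13:33.
The poster session ends at 13:33 + 15 min = 13:48.

13:48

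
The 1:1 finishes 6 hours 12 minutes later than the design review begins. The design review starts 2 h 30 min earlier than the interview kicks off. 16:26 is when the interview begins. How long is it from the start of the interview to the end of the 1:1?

The design review starts at 16:26 − 150 min = 13:56.
The 1:1 ends at 13:56 + 372 min = 20:08.
From 16:26 to 20:08 is 3 hours 42 minutes.

3 hours 42 minutes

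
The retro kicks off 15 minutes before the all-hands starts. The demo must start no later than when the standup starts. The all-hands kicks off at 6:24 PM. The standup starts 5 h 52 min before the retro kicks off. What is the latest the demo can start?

12:17 PM

The retro starts at 6:24 PM − 15 min = 6:09 PM.
The standup starts at 6:09 PM − 352 min = 12:17 PM.
The demo is bounded by the standup, so the latest it can start is 12:17 PM.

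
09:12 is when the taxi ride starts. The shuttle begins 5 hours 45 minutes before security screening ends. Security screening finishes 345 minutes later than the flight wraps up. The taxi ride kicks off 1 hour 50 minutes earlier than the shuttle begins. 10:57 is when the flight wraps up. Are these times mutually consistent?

Security screening ends at 10:57 + 345 min = 16:42.
The shuttle starts at 16:42 − 345 min = 10:57.
The taxi ride starts at 10:57 − 110 min = 09:07.
But the taxi ride is also said to start at 09:12 — a 5-minute conflict.

No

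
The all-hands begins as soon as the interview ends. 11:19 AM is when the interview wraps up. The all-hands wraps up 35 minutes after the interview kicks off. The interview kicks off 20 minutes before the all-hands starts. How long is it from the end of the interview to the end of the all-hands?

15 minutes

The all-hands starts at 11:19 AM.
The interview starts at 11:19 AM − 20 min = 10:59 AM.
The all-hands ends at 10:59 AM + 35 min = 11:34 AM.
From 11:19 AM to 11:34 AM is 15 minutes.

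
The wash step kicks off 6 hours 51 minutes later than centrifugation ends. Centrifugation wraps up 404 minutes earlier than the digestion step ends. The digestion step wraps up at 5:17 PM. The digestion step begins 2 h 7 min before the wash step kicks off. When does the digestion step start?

3:17 PM

Centrifugation ends at 5:17 PM − 404 min = 10:33 AM.
The wash step starts at 10:33 AM + 411 min = 5:24 PM.
The digestion step starts at 5:24 PM − 127 min = 3:17 PM.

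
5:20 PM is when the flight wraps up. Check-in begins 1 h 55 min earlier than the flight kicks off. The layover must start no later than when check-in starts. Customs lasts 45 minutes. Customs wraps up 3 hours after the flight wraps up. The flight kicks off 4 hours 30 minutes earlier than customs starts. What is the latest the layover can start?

Customs ends at 5:20 PM + 180 min = 8:20 PM.
Customs starts at 8:20 PM − 45 min = 7:35 PM.
The flight starts at 7:35 PM − 270 min = 3:05 PM.
Check-in starts at 3:05 PM − 115 min = 1:10 PM.
The layover is bounded by check-in, so the latest it can start is 1:10 PM.

1:10 PM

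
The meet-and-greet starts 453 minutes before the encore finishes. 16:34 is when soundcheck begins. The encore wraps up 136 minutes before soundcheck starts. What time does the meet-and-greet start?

06:45

The encore ends at 16:34 − 136 min = 14:18.
The meet-and-greet starts at 14:18 − 453 min = 06:45.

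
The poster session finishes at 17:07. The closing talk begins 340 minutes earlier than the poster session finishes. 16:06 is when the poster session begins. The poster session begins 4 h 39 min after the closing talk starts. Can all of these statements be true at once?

The closing talk starts at 17:07 − 340 min = 11:27.
The poster session starts at 11:27 + 279 min = 16:06.
That matches the stated 16:06, so the schedule is consistent.

Yes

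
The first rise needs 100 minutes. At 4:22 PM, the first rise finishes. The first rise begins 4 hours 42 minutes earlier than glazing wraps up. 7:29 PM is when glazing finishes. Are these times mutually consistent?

No

The first rise starts at 7:29 PM − 282 min = 2:47 PM.
The first rise ends at 2:47 PM + 100 min = 4:27 PM.
But the first rise is also said to end at 4:22 PM — a 5-minute conflict.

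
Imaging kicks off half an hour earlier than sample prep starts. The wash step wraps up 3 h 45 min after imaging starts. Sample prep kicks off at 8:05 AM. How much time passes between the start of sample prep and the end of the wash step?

Imaging starts at 8:05 AM − 30 min = 7:35 AM.
The wash step ends at 7:35 AM + 225 min = 11:20 AM.
From 8:05 AM to 11:20 AM is 195 minutes.

195 minutes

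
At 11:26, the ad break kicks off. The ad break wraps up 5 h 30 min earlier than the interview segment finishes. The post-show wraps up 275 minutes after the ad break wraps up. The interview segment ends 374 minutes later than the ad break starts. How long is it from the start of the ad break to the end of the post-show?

The interview segment ends at 11:26 + 374 min = 17:40.
The ad break ends at 17:40 − 330 min = 12:10.
The post-show ends at 12:10 + 275 min = 16:45.
From 11:26 to 16:45 is 319 minutes.

319 minutes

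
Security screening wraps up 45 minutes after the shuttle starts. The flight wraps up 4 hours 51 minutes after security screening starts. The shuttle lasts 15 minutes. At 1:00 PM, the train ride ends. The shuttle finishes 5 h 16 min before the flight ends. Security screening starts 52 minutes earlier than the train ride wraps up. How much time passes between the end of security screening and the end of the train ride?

47 minutes

Security screening starts at 1:00 PM − 52 min = 12:08 PM.
The flight ends at 12:08 PM + 291 min = 4:59 PM.
The shuttle ends at 4:59 PM − 316 min = 11:43 AM.
The shuttle starts at 11:43 AM − 15 min = 11:28 AM.
Security screening ends at 11:28 AM + 45 min = 12:13 PM.
From 12:13 PM to 1:00 PM is 47 minutes.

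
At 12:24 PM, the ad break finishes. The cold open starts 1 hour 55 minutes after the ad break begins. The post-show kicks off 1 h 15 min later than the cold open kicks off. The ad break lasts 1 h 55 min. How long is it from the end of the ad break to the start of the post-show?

The ad break starts at 12:24 PM − 115 min = 10:29 AM.
The cold open starts at 10:29 AM + 115 min = 12:24 PM.
The post-show starts at 12:24 PM + 75 min = 1:39 PM.
From 12:24 PM to 1:39 PM is 1 hour 15 minutes.

1 hour 15 minutes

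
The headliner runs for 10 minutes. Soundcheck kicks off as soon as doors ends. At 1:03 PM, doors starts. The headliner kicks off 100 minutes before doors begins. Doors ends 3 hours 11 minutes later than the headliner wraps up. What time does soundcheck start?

The headliner starts at 1:03 PM − 100 min = 11:23 AM.
The headliner ends at 11:23 AM + 10 min = 11:33 AM.
Doors ends at 11:33 AM + 191 min = 2:44 PM.
So soundcheck starts at 2:44 PM.

2:44 PM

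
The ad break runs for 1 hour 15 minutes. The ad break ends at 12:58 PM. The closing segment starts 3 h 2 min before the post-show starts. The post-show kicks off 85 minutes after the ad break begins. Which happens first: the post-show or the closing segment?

the closing segment

The ad break starts at 12:58 PM − 75 min = 11:43 AM.
The post-show starts at 11:43 AM + 85 min = 1:08 PM.
The closing segment starts at 1:08 PM − 182 min = 10:06 AM.
The post-show starts at 1:08 PM and the closing segment starts at 10:06 AM, so the closing segment is first.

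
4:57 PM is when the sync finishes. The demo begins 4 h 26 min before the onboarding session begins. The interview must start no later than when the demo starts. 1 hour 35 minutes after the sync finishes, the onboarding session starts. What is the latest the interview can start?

The onboarding session starts at 4:57 PM + 95 min = 6:32 PM.
The demo starts at 6:32 PM − 266 min = 2:06 PM.
The interview is bounded by the demo, so the latest it can start is 2:06 PM.

2:06 PM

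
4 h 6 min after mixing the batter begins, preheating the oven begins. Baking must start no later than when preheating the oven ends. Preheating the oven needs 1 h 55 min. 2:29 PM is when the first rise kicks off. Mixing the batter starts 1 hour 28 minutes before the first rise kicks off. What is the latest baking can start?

Mixing the batter starts at 2:29 PM − 88 min = 1:01 PM.
Preheating the oven starts at 1:01 PM + 246 min = 5:07 PM.
Preheating the oven ends at 5:07 PM + 115 min = 7:02 PM.
Baking is bounded by preheating the oven, so the latest it can start is 7:02 PM.

7:02 PM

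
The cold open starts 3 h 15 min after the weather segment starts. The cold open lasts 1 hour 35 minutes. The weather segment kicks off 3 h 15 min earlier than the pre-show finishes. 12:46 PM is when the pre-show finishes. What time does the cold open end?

The weather segment starts at 12:46 PM − 195 min = 9:31 AM.
The cold open starts at 9:31 AM + 195 min = 12:46 PM.
The cold open ends at 12:46 PM + 95 min = 2:21 PM.

2:21 PM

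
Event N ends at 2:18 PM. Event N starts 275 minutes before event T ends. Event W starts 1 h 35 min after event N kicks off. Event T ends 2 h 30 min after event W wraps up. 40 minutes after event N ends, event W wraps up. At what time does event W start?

Event W ends at 2:18 PM + 40 min = 2:58 PM.
Event T ends at 2:58 PM + 150 min = 5:28 PM.
Event N starts at 5:28 PM − 275 min = 12:53 PM.
Event W starts at 12:53 PM + 95 min = 2:28 PM.

2:28 PM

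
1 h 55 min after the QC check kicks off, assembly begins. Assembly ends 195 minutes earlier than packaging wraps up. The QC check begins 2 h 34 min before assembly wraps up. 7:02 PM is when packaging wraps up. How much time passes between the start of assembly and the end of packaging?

3 h 54 min

Assembly ends at 7:02 PM − 195 min = 3:47 PM.
The QC check starts at 3:47 PM − 154 min = 1:13 PM.
Assembly starts at 1:13 PM + 115 min = 3:08 PM.
From 3:08 PM to 7:02 PM is 3 h 54 min.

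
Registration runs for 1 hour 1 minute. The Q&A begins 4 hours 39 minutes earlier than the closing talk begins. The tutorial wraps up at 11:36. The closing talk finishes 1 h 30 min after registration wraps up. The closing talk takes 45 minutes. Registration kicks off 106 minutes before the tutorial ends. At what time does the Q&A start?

Registration starts at 11:36 − 106 min = 09:50.
Registration ends at 09:50 + 61 min = 10:51.
The closing talk ends at 10:51 + 90 min = 12:21.
The closing talk starts at 12:21 − 45 min = 11:36.
The Q&A starts at 11:36 − 279 min = 06:57.

06:57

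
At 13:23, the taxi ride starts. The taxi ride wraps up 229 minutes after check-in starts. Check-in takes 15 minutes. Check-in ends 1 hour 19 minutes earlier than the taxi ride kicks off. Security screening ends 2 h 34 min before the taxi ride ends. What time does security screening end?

Check-in ends at 13:23 − 79 min = 12:04.
Check-in starts at 12:04 − 15 min = 11:49.
The taxi ride ends at 11:49 + 229 min = 15:38.
Security screening ends at 15:38 − 154 min = 13:04.

13:04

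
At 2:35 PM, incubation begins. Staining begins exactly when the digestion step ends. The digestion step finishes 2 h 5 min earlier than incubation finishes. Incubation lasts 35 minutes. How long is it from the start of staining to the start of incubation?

90 minutes

Incubation ends at 2:35 PM + 35 min = 3:10 PM.
The digestion step ends at 3:10 PM − 125 min = 1:05 PM.
So staining starts at 1:05 PM.
From 1:05 PM to 2:35 PM is 90 minutes.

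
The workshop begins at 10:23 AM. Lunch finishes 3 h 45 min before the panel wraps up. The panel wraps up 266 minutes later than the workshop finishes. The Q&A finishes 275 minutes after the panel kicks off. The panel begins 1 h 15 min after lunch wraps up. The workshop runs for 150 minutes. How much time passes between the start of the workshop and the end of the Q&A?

The workshop ends at 10:23 AM + 150 min = 12:53 PM.
The panel ends at 12:53 PM + 266 min = 5:19 PM.
Lunch ends at 5:19 PM − 225 min = 1:34 PM.
The panel starts at 1:34 PM + 75 min = 2:49 PM.
The Q&A ends at 2:49 PM + 275 min = 7:24 PM.
From 10:23 AM to 7:24 PM is 9 h 1 min.

9 h 1 min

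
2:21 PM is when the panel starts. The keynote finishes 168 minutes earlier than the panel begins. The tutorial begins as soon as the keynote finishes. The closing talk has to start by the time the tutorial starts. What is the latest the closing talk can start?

11:33 AM

The keynote ends at 2:21 PM − 168 min = 11:33 AM.
So the tutorial starts at 11:33 AM.
The closing talk is bounded by the tutorial, so the latest it can start is 11:33 AM.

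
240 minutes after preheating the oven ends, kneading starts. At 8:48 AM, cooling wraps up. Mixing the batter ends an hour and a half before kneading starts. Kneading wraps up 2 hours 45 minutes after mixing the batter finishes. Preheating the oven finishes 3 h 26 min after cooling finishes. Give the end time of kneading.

Preheating the oven ends at 8:48 AM + 206 min = 12:14 PM.
Kneading starts at 12:14 PM + 240 min = 4:14 PM.
Mixing the batter ends at 4:14 PM − 90 min = 2:44 PM.
Kneading ends at 2:44 PM + 165 min = 5:29 PM.

5:29 PM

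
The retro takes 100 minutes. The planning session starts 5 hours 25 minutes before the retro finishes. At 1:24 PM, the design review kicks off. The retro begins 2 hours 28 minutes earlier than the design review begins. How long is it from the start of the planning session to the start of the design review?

The retro starts at 1:24 PM − 148 min = 10:56 AM.
The retro ends at 10:56 AM + 100 min = 12:36 PM.
The planning session starts at 12:36 PM − 325 min = 7:11 AM.
From 7:11 AM to 1:24 PM is 6 h 13 min.

6 h 13 min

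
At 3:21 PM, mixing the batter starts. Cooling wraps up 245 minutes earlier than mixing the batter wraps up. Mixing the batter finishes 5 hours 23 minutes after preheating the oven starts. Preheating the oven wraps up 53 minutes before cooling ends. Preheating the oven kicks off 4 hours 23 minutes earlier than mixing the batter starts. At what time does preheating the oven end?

Preheating the oven starts at 3:21 PM − 263 min = 10:58 AM.
Mixing the batter ends at 10:58 AM + 323 min = 4:21 PM.
Cooling ends at 4:21 PM − 245 min = 12:16 PM.
Preheating the oven ends at 12:16 PM − 53 min = 11:23 AM.

11:23 AM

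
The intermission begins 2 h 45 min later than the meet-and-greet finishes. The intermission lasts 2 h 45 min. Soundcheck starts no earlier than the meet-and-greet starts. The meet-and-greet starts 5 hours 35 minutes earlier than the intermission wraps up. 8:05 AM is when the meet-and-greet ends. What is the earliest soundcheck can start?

The intermission starts at 8:05 AM + 165 min = 10:50 AM.
The intermission ends at 10:50 AM + 165 min = 1:35 PM.
The meet-and-greet starts at 1:35 PM − 335 min = 8:00 AM.
Soundcheck is bounded by the meet-and-greet, so the earliest it can start is 8:00 AM.

8:00 AM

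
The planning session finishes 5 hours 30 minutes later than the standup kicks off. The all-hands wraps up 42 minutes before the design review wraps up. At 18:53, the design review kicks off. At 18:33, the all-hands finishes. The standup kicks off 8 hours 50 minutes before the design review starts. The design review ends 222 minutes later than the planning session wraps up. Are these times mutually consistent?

Yes

The standup starts at 18:53 − 530 min = 10:03.
The planning session ends at 10:03 + 330 min = 15:33.
The design review ends at 15:33 + 222 min = 19:15.
The all-hands ends at 19:15 − 42 min = 18:33.
That matches the stated 18:33, so the schedule is consistent.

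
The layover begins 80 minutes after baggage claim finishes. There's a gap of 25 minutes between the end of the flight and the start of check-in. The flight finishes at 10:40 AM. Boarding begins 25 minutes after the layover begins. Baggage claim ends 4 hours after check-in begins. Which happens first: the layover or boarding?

the layover

Check-in starts at 10:40 AM + 25 min = 11:05 AM.
Baggage claim ends at 11:05 AM + 240 min = 3:05 PM.
The layover starts at 3:05 PM + 80 min = 4:25 PM.
Boarding starts at 4:25 PM + 25 min = 4:50 PM.
The layover starts at 4:25 PM and boarding starts at 4:50 PM, so the layover is first.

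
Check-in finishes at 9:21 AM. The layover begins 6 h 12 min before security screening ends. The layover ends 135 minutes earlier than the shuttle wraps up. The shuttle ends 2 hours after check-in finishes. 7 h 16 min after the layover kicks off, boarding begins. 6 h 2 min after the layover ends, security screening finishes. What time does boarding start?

4:12 PM

The shuttle ends at 9:21 AM + 120 min = 11:21 AM.
The layover ends at 11:21 AM − 135 min = 9:06 AM.
Security screening ends at 9:06 AM + 362 min = 3:08 PM.
The layover starts at 3:08 PM − 372 min = 8:56 AM.
Boarding starts at 8:56 AM + 436 min = 4:12 PM.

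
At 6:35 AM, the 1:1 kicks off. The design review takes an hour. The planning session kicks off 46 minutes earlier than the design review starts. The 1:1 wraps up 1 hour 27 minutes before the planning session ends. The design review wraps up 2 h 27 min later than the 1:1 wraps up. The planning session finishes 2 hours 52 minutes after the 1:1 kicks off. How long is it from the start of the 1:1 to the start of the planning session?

The planning session ends at 6:35 AM + 172 min = 9:27 AM.
The 1:1 ends at 9:27 AM − 87 min = 8:00 AM.
The design review ends at 8:00 AM + 147 min = 10:27 AM.
The design review starts at 10:27 AM − 60 min = 9:27 AM.
The planning session starts at 9:27 AM − 46 min = 8:41 AM.
From 6:35 AM to 8:41 AM is 2 hours 6 minutes.

2 hours 6 minutes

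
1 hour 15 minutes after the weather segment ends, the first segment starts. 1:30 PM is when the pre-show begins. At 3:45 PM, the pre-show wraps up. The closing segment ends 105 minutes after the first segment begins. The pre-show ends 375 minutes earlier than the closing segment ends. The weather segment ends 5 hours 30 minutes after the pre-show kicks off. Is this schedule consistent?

The weather segment ends at 1:30 PM + 330 min = 7:00 PM.
The first segment starts at 7:00 PM + 75 min = 8:15 PM.
The closing segment ends at 8:15 PM + 105 min = 10:00 PM.
The pre-show ends at 10:00 PM − 375 min = 3:45 PM.
That matches the stated 3:45 PM, so the schedule is consistent.

Yes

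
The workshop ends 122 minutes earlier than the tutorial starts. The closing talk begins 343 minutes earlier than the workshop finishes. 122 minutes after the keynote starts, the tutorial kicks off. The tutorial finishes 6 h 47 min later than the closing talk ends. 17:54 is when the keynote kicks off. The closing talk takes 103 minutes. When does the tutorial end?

The tutorial starts at 17:54 + 122 min = 19:56.
The workshop ends at 19:56 − 122 min = 17:54.
The closing talk starts at 17:54 − 343 min = 12:11.
The closing talk ends at 12:11 + 103 min = 13:54.
The tutorial ends at 13:54 + 407 min = 20:41.

20:41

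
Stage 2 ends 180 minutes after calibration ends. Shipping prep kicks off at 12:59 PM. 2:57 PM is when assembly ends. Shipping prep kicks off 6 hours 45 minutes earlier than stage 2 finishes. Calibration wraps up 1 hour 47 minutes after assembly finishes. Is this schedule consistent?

Yes

Calibration ends at 2:57 PM + 107 min = 4:44 PM.
Stage 2 ends at 4:44 PM + 180 min = 7:44 PM.
Shipping prep starts at 7:44 PM − 405 min = 12:59 PM.
That matches the stated 12:59 PM, so the schedule is consistent.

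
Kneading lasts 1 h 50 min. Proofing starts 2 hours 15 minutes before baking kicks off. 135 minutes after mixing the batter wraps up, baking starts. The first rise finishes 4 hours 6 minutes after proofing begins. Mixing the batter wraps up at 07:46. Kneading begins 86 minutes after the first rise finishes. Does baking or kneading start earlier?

Baking starts at 07:46 + 135 min = 10:01.
Proofing starts at 10:01 − 135 min = 07:46.
The first rise ends at 07:46 + 246 min = 11:52.
Kneading starts at 11:52 + 86 min = 13:18.
Baking starts at 10:01 and kneading starts at 13:18, so baking is first.

baking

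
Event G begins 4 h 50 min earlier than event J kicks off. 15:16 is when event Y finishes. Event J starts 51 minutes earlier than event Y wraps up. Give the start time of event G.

09:35

Event J starts at 15:16 − 51 min = 14:25.
Event G starts at 14:25 − 290 min = 09:35.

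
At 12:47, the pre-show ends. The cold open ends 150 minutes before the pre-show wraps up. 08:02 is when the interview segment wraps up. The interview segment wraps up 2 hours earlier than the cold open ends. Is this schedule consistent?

No

The cold open ends at 12:47 − 150 min = 10:17.
The interview segment ends at 10:17 − 120 min = 08:17.
But the interview segment is also said to end at 08:02 — a 15-minute conflict.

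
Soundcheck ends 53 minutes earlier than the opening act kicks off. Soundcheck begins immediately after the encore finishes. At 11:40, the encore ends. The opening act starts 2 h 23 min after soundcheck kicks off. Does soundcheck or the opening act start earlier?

soundcheck

Soundcheck starts at 11:40.
The opening act starts at 11:40 + 143 min = 14:03.
Soundcheck starts at 11:40 and the opening act starts at 14:03, so soundcheck is first.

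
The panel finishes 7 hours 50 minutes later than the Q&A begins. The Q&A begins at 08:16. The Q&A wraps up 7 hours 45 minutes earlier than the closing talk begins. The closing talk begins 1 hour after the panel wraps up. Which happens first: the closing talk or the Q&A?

the Q&A

The panel ends at 08:16 + 470 min = 16:06.
The closing talk starts at 16:06 + 60 min = 17:06.
The closing talk starts at 17:06 and the Q&A starts at 08:16, so the Q&A is first.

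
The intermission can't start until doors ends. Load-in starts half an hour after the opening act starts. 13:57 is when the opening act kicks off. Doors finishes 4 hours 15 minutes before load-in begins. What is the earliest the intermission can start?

10:12

Load-in starts at 13:57 + 30 min = 14:27.
Doors ends at 14:27 − 255 min = 10:12.
The intermission is bounded by doors, so the earliest it can start is 10:12.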